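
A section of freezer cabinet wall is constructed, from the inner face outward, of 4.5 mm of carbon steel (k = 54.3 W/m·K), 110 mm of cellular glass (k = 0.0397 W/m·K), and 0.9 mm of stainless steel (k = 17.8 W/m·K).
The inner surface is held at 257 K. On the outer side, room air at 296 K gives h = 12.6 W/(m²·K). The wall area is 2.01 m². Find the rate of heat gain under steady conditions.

Q ≈ 27.5 W

Model the wall as resistances in series:
R_carbon steel = L/(kA) = 0.0045/(54.3×2.01) = 4.123×10^-5 K/W
R_cellular glass = L/(kA) = 0.11/(0.0397×2.01) = 1.378 K/W
R_stainless steel = L/(kA) = 0.0009/(17.8×2.01) = 2.516×10^-5 K/W
R_outer film = 1/(h_o·A) = 1/(12.6×2.01) = 0.03949 K/W
R_total = 1.418 K/W
Q = ΔT / R_total = 39 / 1.418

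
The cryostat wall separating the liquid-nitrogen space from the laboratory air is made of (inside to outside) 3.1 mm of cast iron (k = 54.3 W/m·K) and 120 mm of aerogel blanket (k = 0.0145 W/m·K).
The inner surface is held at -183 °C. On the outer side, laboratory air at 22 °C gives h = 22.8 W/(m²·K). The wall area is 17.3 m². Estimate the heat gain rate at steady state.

Q ≈ 426 W

Using the resistance-network approach (series):
R_cast iron = L/(kA) = 0.0031/(54.3×17.3) = 3.3×10^-6 K/W
R_aerogel blanket = L/(kA) = 0.12/(0.0145×17.3) = 0.4784 K/W
R_outer film = 1/(h_o·A) = 1/(22.8×17.3) = 0.002535 K/W
R_total = 0.4809 K/W
Q = ΔT / R_total = 205 / 0.4809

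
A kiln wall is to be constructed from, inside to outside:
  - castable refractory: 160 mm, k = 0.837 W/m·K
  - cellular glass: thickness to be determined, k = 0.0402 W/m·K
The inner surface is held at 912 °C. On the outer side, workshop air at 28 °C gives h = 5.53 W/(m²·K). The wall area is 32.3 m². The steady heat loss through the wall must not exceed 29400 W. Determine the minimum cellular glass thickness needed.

L ≈ 24.1 mm

Series thermal resistances:
R_castable refractory = L/(kA) = 0.16/(0.837×32.3) = 0.005918 K/W
R_outer film = 1/(h_o·A) = 1/(5.53×32.3) = 0.005599 K/W
Sum of the known resistances R_other = 0.01152 K/W
Required total resistance R_tot = ΔT/Q_allow = 884/29400 = 0.03007 K/W
R_cellular glass = R_tot − R_other = 0.01855 K/W
L = R·k·A = 0.01855×0.0402×32.3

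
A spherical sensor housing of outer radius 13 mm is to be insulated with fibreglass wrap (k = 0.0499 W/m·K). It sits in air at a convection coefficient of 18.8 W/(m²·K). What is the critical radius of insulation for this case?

For a sphere r_cr = 2k/h = 2×0.0499/18.8
r_cr = 5.31 mm; since the bare radius (13 mm) is above r_cr, any added insulation will reduce heat loss.

r_cr ≈ 5.31 mm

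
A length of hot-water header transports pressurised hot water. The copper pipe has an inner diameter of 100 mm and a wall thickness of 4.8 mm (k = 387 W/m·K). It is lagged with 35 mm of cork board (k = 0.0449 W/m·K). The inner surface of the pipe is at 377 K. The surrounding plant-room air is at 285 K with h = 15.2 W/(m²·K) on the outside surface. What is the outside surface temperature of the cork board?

T ≈ 291 K

Cylindrical conduction, so R = ln(r₂/r₁)/(2πkL) per layer, in series:
R_copper pipe wall = ln(54.8/50)/(2π×387×1) = 3.77×10^-5 K/W
R_cork board = ln(89.8/54.8)/(2π×0.0449×1) = 1.751 K/W
R_outer film = 1/(h_o·2πr_oL) = 1/(15.2×2π×0.0898×1) = 0.1166 K/W
R_total = 1.867 K/W
Q = ΔT/R_total = 92/1.867
Q = 49.3 W/m
T_interface = T_inner − Q·ΣR(inner→interface) = 377 − 49.3×1.751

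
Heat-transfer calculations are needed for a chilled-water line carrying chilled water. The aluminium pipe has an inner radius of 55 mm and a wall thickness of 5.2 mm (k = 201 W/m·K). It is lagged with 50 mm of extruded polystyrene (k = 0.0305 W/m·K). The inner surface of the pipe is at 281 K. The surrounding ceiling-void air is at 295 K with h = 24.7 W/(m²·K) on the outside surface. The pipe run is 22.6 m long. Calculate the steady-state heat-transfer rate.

Q ≈ 98.5 W

Per-layer cylindrical resistances, series-summed:
R_aluminium pipe wall = ln(60.2/55)/(2π×201×22.6) = 3.165×10^-6 K/W
R_extruded polystyrene = ln(110.2/60.2)/(2π×0.0305×22.6) = 0.1396 K/W
R_outer film = 1/(h_o·2πr_oL) = 1/(24.7×2π×0.1102×22.6) = 0.002587 K/W
R_total = 0.1422 K/W
Q = ΔT/R_total = 14/0.1422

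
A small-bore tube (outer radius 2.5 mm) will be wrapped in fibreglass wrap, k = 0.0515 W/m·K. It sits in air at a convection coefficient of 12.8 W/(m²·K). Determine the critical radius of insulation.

For a cylinder r_cr = k/h = 0.0515/12.8
r_cr = 4.02 mm; since the bare radius (2.5 mm) is below r_cr, adding a thin layer of insulation will *increase* heat loss.

r_cr ≈ 4.02 mm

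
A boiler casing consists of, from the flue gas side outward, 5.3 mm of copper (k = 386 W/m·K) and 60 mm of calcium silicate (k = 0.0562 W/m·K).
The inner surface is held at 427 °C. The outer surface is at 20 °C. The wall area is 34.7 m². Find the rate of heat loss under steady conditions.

Q ≈ 13200 W

Using the resistance-network approach (series):
R_copper = L/(kA) = 0.0053/(386×34.7) = 3.957×10^-7 K/W
R_calcium silicate = L/(kA) = 0.06/(0.0562×34.7) = 0.03077 K/W
R_total = 0.03077 K/W
Q = ΔT / R_total = 407 / 0.03077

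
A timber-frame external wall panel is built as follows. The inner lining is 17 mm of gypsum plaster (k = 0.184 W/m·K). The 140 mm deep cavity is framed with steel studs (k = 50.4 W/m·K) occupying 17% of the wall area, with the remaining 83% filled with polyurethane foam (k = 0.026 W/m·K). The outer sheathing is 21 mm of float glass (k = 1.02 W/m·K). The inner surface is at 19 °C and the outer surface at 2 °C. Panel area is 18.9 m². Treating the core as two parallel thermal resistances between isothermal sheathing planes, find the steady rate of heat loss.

Q ≈ 2490 W

Sheathing layers in series; stud and cavity paths in parallel between them.
R_inner = 0.017/(0.184×18.9) = 0.004888 K/W
R_stud  = 0.14/(50.4×0.17×18.9) = 8.645×10^-4 K/W
R_cav   = 0.14/(0.026×0.83×18.9) = 0.3433 K/W
1/R_core = 1/R_stud + 1/R_cav → R_core = 8.624×10^-4 K/W
R_outer = 0.021/(1.02×18.9) = 0.001089 K/W
R_total = 0.00684 K/W
Q = ΔT/R_total = 17/0.00684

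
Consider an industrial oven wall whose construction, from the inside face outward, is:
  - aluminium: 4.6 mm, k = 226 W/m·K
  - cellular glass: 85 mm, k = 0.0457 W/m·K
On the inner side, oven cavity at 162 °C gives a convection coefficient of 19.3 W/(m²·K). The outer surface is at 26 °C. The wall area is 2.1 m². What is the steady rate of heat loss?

Q ≈ 149 W

Using the resistance-network approach (series):
R_inner film = 1/(h_i·A) = 1/(19.3×2.1) = 0.02467 K/W
R_aluminium = L/(kA) = 0.0046/(226×2.1) = 9.692×10^-6 K/W
R_cellular glass = L/(kA) = 0.085/(0.0457×2.1) = 0.8857 K/W
R_total = 0.9104 K/W
Q = ΔT / R_total = 136 / 0.9104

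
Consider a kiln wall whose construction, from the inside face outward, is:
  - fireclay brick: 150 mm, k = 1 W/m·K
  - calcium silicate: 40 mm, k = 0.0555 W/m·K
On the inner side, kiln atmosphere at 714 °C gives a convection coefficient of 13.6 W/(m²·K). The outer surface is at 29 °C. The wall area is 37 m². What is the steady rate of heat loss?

Treating each layer as a thermal resistance in series:
R_inner film = 1/(h_i·A) = 1/(13.6×37) = 0.001987 K/W
R_fireclay brick = L/(kA) = 0.15/(1×37) = 0.004054 K/W
R_calcium silicate = L/(kA) = 0.04/(0.0555×37) = 0.01948 K/W
R_total = 0.02552 K/W
Q = ΔT / R_total = 685 / 0.02552

Q ≈ 26800 W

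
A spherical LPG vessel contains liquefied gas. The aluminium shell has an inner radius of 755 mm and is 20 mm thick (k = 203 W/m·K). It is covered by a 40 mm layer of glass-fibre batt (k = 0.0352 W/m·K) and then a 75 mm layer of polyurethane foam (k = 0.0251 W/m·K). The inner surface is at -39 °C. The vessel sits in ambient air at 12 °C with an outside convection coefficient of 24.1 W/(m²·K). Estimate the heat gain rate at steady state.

Spherical conduction: R = (1/r_in − 1/r_out)/(4πk) per layer; series-sum.
R_aluminium shell = (1/0.755 − 1/0.775)/(4π×203) = 1.34×10^-5 K/W
R_glass-fibre batt = (1/0.775 − 1/0.815)/(4π×0.0352) = 0.1432 K/W
R_polyurethane foam = (1/0.815 − 1/0.89)/(4π×0.0251) = 0.3278 K/W
R_outer film = 1/(h·4πr_o²) = 1/(24.1×4π×0.89²) = 0.004169 K/W
R_total = 0.4752 K/W
Q = ΔT/R_total = 51/0.4752

Q ≈ 107 W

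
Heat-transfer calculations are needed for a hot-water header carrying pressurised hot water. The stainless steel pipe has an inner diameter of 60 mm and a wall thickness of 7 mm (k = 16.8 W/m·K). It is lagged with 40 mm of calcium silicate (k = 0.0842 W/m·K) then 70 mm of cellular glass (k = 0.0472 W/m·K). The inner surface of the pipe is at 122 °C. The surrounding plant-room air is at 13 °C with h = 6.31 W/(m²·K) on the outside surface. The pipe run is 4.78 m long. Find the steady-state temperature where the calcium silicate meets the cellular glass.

T ≈ 81.6 °C

Treating each annulus and film as a series resistance:
R_stainless steel pipe wall = ln(37/30)/(2π×16.8×4.78) = 4.156×10^-4 K/W
R_calcium silicate = ln(77/37)/(2π×0.0842×4.78) = 0.2898 K/W
R_cellular glass = ln(147/77)/(2π×0.0472×4.78) = 0.4561 K/W
R_outer film = 1/(h_o·2πr_oL) = 1/(6.31×2π×0.147×4.78) = 0.0359 K/W
R_total = 0.7823 K/W
Q = ΔT/R_total = 109/0.7823
Q = 139 W
T_interface = T_inner − Q·ΣR(inner→interface) = 122 − 139×0.2902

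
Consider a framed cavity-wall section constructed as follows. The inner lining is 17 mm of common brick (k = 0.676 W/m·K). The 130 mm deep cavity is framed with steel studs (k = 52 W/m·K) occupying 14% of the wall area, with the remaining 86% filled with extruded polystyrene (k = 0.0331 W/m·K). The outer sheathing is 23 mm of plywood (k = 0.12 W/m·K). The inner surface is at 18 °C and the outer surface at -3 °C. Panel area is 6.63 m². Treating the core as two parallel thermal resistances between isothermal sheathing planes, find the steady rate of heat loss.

Sheathing layers in series; stud and cavity paths in parallel between them.
R_inner = 0.017/(0.676×6.63) = 0.003793 K/W
R_stud  = 0.13/(52×0.14×6.63) = 0.002693 K/W
R_cav   = 0.13/(0.0331×0.86×6.63) = 0.6888 K/W
1/R_core = 1/R_stud + 1/R_cav → R_core = 0.002683 K/W
R_outer = 0.023/(0.12×6.63) = 0.02891 K/W
R_total = 0.03538 K/W
Q = ΔT/R_total = 21/0.03538

Q ≈ 593 W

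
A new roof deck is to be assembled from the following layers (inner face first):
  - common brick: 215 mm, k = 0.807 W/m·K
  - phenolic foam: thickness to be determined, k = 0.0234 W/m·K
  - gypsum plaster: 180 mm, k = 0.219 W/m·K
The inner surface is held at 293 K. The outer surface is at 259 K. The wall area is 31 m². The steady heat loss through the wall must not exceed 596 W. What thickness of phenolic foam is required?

Using the resistance-network approach (series):
R_common brick = L/(kA) = 0.215/(0.807×31) = 0.008594 K/W
R_gypsum plaster = L/(kA) = 0.18/(0.219×31) = 0.02651 K/W
Sum of the known resistances R_other = 0.03511 K/W
Required total resistance R_tot = ΔT/Q_allow = 34/596 = 0.05705 K/W
R_phenolic foam = R_tot − R_other = 0.02194 K/W
L = R·k·A = 0.02194×0.0234×31

L ≈ 15.9 mm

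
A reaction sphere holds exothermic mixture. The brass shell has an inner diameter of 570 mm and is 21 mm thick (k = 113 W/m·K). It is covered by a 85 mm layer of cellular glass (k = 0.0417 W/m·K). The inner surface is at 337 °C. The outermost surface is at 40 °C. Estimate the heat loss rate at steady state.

Q ≈ 219 W

For a spherical shell R = (1/r₁ − 1/r₂)/(4πk); film R = 1/(h·4πr²). In series:
R_brass shell = (1/0.285 − 1/0.306)/(4π×113) = 1.696×10^-4 K/W
R_cellular glass = (1/0.306 − 1/0.391)/(4π×0.0417) = 1.356 K/W
R_total = 1.356 K/W
Q = ΔT/R_total = 297/1.356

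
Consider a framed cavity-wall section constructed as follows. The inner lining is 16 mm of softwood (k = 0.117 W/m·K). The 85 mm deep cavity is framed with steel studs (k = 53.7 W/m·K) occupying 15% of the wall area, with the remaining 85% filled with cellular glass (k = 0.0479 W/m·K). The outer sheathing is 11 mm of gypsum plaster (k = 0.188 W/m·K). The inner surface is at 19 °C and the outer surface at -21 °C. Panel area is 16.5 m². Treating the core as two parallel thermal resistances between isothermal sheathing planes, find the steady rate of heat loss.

Q ≈ 3210 W

Sheathing layers in series; stud and cavity paths in parallel between them.
R_inner = 0.016/(0.117×16.5) = 0.008288 K/W
R_stud  = 0.085/(53.7×0.15×16.5) = 6.395×10^-4 K/W
R_cav   = 0.085/(0.0479×0.85×16.5) = 0.1265 K/W
1/R_core = 1/R_stud + 1/R_cav → R_core = 6.363×10^-4 K/W
R_outer = 0.011/(0.188×16.5) = 0.003546 K/W
R_total = 0.01247 K/W
Q = ΔT/R_total = 40/0.01247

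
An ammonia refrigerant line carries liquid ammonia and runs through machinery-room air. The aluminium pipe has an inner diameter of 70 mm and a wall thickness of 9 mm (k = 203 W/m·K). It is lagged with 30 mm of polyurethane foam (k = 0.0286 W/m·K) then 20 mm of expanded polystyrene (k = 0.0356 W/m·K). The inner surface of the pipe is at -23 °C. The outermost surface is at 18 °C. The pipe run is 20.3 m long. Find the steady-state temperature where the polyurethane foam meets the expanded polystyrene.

Per-layer cylindrical resistances, series-summed:
R_aluminium pipe wall = ln(44/35)/(2π×203×20.3) = 8.838×10^-6 K/W
R_polyurethane foam = ln(74/44)/(2π×0.0286×20.3) = 0.1425 K/W
R_expanded polystyrene = ln(94/74)/(2π×0.0356×20.3) = 0.05269 K/W
R_total = 0.1952 K/W
Q = ΔT/R_total = 41/0.1952
Q = 210 W
T_interface = T_inner + Q·ΣR(inner→interface) = -23 + 210×0.1425

T ≈ 6.93 °C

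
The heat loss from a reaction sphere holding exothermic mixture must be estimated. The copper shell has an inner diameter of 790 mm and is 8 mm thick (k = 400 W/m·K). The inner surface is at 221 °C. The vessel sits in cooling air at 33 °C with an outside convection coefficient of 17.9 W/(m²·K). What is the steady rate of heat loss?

Each spherical layer contributes R = (1/r_i − 1/r_o)/(4πk):
R_copper shell = (1/0.395 − 1/0.403)/(4π×400) = 9.998×10^-6 K/W
R_outer film = 1/(h·4πr_o²) = 1/(17.9×4π×0.403²) = 0.02737 K/W
R_total = 0.02738 K/W
Q = ΔT/R_total = 188/0.02738

Q ≈ 6870 W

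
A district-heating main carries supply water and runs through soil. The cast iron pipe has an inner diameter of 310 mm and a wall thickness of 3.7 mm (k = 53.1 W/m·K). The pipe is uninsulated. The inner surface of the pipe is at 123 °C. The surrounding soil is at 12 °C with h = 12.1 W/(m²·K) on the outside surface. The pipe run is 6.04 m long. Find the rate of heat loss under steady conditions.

Per-layer cylindrical resistances, series-summed:
R_cast iron pipe wall = ln(158.7/155)/(2π×53.1×6.04) = 1.171×10^-5 K/W
R_outer film = 1/(h_o·2πr_oL) = 1/(12.1×2π×0.1587×6.04) = 0.01372 K/W
R_total = 0.01373 K/W
Q = ΔT/R_total = 111/0.01373

Q ≈ 8080 W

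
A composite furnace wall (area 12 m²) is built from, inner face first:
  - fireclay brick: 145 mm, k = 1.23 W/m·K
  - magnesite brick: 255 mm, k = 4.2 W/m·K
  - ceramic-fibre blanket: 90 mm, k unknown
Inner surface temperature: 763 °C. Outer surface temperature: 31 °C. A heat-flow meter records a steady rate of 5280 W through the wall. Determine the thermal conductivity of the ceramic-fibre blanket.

Series thermal resistances:
R_fireclay brick = L/(kA) = 0.145/(1.23×12) = 0.009824 K/W
R_magnesite brick = L/(kA) = 0.255/(4.2×12) = 0.00506 K/W
Sum of known resistances R_other = 0.01488 K/W
Total R = ΔT/Q = 732/5280 = 0.1386 K/W
R_ceramic-fibre blanket = R_total − R_other = 0.1238 K/W
k = L/(R·A) = 0.09/(0.1238×12)

k ≈ 0.0606 W/(m·K)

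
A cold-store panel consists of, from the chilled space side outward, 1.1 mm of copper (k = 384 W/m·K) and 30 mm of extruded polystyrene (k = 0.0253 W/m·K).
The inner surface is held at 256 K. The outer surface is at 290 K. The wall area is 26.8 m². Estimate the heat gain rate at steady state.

Series thermal resistances:
R_copper = L/(kA) = 0.0011/(384×26.8) = 1.069×10^-7 K/W
R_extruded polystyrene = L/(kA) = 0.03/(0.0253×26.8) = 0.04425 K/W
R_total = 0.04425 K/W
Q = ΔT / R_total = 34 / 0.04425

Q ≈ 768 W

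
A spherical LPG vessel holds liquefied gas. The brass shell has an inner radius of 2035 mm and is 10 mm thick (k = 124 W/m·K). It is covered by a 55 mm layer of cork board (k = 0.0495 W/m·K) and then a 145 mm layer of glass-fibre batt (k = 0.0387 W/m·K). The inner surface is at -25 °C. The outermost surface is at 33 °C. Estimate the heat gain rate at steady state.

Radial (spherical) resistances in series:
R_brass shell = (1/2.035 − 1/2.045)/(4π×124) = 1.542×10^-6 K/W
R_cork board = (1/2.045 − 1/2.1)/(4π×0.0495) = 0.02059 K/W
R_glass-fibre batt = (1/2.1 − 1/2.245)/(4π×0.0387) = 0.06324 K/W
R_total = 0.08383 K/W
Q = ΔT/R_total = 58/0.08383

Q ≈ 692 W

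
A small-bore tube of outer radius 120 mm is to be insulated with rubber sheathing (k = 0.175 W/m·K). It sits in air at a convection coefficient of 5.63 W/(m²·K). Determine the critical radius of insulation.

For a cylinder r_cr = k/h = 0.175/5.63
r_cr = 31.1 mm; since the bare radius (120 mm) is above r_cr, any added insulation will reduce heat loss.

r_cr ≈ 31.1 mm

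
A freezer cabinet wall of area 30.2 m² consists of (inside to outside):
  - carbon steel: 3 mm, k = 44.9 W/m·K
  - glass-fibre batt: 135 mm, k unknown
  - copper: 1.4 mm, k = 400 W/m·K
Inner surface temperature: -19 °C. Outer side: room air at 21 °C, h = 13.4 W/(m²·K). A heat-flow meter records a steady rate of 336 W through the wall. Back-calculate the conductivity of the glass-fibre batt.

Treating each layer as a thermal resistance in series:
R_carbon steel = L/(kA) = 0.003/(44.9×30.2) = 2.212×10^-6 K/W
R_copper = L/(kA) = 0.0014/(400×30.2) = 1.159×10^-7 K/W
R_outer film = 1/(h_o·A) = 1/(13.4×30.2) = 0.002471 K/W
Sum of known resistances R_other = 0.002473 K/W
Total R = ΔT/Q = 40/336 = 0.119 K/W
R_glass-fibre batt = R_total − R_other = 0.1166 K/W
k = L/(R·A) = 0.135/(0.1166×30.2)

k ≈ 0.0383 W/(m·K)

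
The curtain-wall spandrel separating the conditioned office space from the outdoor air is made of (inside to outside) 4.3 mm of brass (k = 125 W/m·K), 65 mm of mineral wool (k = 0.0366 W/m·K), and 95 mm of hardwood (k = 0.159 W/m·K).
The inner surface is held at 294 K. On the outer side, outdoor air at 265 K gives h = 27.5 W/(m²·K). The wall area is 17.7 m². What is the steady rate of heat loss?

Q ≈ 213 W

Using the resistance-network approach (series):
R_brass = L/(kA) = 0.0043/(125×17.7) = 1.944×10^-6 K/W
R_mineral wool = L/(kA) = 0.065/(0.0366×17.7) = 0.1003 K/W
R_hardwood = L/(kA) = 0.095/(0.159×17.7) = 0.03376 K/W
R_outer film = 1/(h_o·A) = 1/(27.5×17.7) = 0.002054 K/W
R_total = 0.1361 K/W
Q = ΔT / R_total = 29 / 0.1361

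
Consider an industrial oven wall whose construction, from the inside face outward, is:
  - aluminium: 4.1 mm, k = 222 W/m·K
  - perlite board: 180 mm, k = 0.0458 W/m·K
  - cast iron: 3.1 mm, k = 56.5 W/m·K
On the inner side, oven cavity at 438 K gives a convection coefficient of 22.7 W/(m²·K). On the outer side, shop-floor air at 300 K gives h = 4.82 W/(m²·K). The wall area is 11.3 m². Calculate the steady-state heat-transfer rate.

Model the wall as resistances in series:
R_inner film = 1/(h_i·A) = 1/(22.7×11.3) = 0.003898 K/W
R_aluminium = L/(kA) = 0.0041/(222×11.3) = 1.634×10^-6 K/W
R_perlite board = L/(kA) = 0.18/(0.0458×11.3) = 0.3478 K/W
R_cast iron = L/(kA) = 0.0031/(56.5×11.3) = 4.856×10^-6 K/W
R_outer film = 1/(h_o·A) = 1/(4.82×11.3) = 0.01836 K/W
R_total = 0.3701 K/W
Q = ΔT / R_total = 138 / 0.3701

Q ≈ 373 W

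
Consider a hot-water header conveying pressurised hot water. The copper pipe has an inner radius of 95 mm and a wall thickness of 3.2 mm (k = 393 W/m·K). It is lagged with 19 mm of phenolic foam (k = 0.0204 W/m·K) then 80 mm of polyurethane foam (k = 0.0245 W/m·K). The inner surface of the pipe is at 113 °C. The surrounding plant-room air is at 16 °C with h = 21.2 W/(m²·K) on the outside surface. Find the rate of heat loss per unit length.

q′ ≈ 20.2 W/m

Cylindrical conduction, so R = ln(r₂/r₁)/(2πkL) per layer, in series:
R_copper pipe wall = ln(98.2/95)/(2π×393×1) = 1.342×10^-5 K/W
R_phenolic foam = ln(117.2/98.2)/(2π×0.0204×1) = 1.38 K/W
R_polyurethane foam = ln(197.2/117.2)/(2π×0.0245×1) = 3.38 K/W
R_outer film = 1/(h_o·2πr_oL) = 1/(21.2×2π×0.1972×1) = 0.03807 K/W
R_total = 4.798 K/W
Q = ΔT/R_total = 97/4.798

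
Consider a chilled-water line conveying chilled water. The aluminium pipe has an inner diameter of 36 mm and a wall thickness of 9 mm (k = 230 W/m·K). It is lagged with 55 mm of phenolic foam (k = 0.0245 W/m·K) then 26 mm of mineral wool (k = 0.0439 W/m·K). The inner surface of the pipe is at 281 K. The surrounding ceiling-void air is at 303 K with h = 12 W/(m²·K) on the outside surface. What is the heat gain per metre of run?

Cylindrical conduction, so R = ln(r₂/r₁)/(2πkL) per layer, in series:
R_aluminium pipe wall = ln(27/18)/(2π×230×1) = 2.806×10^-4 K/W
R_phenolic foam = ln(82/27)/(2π×0.0245×1) = 7.216 K/W
R_mineral wool = ln(108/82)/(2π×0.0439×1) = 0.9985 K/W
R_outer film = 1/(h_o·2πr_oL) = 1/(12×2π×0.108×1) = 0.1228 K/W
R_total = 8.338 K/W
Q = ΔT/R_total = 22/8.338

q′ ≈ 2.64 W/m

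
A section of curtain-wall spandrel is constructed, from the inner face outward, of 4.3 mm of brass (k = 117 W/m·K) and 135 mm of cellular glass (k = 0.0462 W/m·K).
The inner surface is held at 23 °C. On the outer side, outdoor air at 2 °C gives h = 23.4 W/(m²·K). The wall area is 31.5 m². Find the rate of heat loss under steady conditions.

Q ≈ 223 W

Using the resistance-network approach (series):
R_brass = L/(kA) = 0.0043/(117×31.5) = 1.167×10^-6 K/W
R_cellular glass = L/(kA) = 0.135/(0.0462×31.5) = 0.09276 K/W
R_outer film = 1/(h_o·A) = 1/(23.4×31.5) = 0.001357 K/W
R_total = 0.09412 K/W
Q = ΔT / R_total = 21 / 0.09412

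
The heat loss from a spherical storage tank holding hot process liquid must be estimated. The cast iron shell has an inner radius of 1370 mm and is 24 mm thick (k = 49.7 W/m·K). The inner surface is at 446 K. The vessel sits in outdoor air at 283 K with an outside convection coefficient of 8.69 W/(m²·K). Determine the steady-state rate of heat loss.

Q ≈ 34400 W

Spherical conduction: R = (1/r_in − 1/r_out)/(4πk) per layer; series-sum.
R_cast iron shell = (1/1.37 − 1/1.394)/(4π×49.7) = 2.012×10^-5 K/W
R_outer film = 1/(h·4πr_o²) = 1/(8.69×4π×1.394²) = 0.004712 K/W
R_total = 0.004733 K/W
Q = ΔT/R_total = 163/0.004733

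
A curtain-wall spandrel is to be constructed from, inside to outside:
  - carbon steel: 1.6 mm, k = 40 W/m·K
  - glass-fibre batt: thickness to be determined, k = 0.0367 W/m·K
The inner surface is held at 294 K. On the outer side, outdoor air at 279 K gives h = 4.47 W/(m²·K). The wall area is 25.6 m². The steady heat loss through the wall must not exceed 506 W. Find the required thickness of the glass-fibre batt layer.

Thermal resistances in series:
R_carbon steel = L/(kA) = 0.0016/(40×25.6) = 1.563×10^-6 K/W
R_outer film = 1/(h_o·A) = 1/(4.47×25.6) = 0.008739 K/W
Sum of the known resistances R_other = 0.00874 K/W
Required total resistance R_tot = ΔT/Q_allow = 15/506 = 0.02964 K/W
R_glass-fibre batt = R_tot − R_other = 0.0209 K/W
L = R·k·A = 0.0209×0.0367×25.6

L ≈ 19.6 mm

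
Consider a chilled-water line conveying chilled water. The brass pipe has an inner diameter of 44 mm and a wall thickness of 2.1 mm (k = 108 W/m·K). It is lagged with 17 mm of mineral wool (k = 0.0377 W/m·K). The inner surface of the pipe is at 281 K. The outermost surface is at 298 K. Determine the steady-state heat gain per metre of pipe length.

Radial resistances (cylindrical: R_cond = ln(r_o/r_i)/(2πkL), R_conv = 1/(h·2πrL)):
R_brass pipe wall = ln(24.1/22)/(2π×108×1) = 1.344×10^-4 K/W
R_mineral wool = ln(41.1/24.1)/(2π×0.0377×1) = 2.253 K/W
R_total = 2.254 K/W
Q = ΔT/R_total = 17/2.254

q′ ≈ 7.54 W/m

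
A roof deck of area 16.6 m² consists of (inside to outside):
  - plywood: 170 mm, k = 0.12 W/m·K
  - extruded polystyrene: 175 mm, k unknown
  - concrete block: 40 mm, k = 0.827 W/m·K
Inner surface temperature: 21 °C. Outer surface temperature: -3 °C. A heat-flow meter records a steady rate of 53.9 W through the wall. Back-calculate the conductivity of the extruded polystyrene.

Using the resistance-network approach (series):
R_plywood = L/(kA) = 0.17/(0.12×16.6) = 0.08534 K/W
R_concrete block = L/(kA) = 0.04/(0.827×16.6) = 0.002914 K/W
Sum of known resistances R_other = 0.08826 K/W
Total R = ΔT/Q = 24/53.9 = 0.4453 K/W
R_extruded polystyrene = R_total − R_other = 0.357 K/W
k = L/(R·A) = 0.175/(0.357×16.6)

k ≈ 0.0295 W/(m·K)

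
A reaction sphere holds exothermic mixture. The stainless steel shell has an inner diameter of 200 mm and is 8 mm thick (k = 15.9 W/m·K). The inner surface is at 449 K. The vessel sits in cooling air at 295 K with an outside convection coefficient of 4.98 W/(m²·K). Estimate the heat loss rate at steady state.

Spherical conduction: R = (1/r_in − 1/r_out)/(4πk) per layer; series-sum.
R_stainless steel shell = (1/0.1 − 1/0.108)/(4π×15.9) = 0.003707 K/W
R_outer film = 1/(h·4πr_o²) = 1/(4.98×4π×0.108²) = 1.37 K/W
R_total = 1.374 K/W
Q = ΔT/R_total = 154/1.374

Q ≈ 112 W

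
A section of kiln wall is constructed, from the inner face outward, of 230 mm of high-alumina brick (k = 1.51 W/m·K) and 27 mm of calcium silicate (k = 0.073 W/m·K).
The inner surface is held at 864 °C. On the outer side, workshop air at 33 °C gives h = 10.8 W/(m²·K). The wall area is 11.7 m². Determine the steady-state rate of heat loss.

Treating each layer as a thermal resistance in series:
R_high-alumina brick = L/(kA) = 0.23/(1.51×11.7) = 0.01302 K/W
R_calcium silicate = L/(kA) = 0.027/(0.073×11.7) = 0.03161 K/W
R_outer film = 1/(h_o·A) = 1/(10.8×11.7) = 0.007914 K/W
R_total = 0.05254 K/W
Q = ΔT / R_total = 831 / 0.05254

Q ≈ 15800 W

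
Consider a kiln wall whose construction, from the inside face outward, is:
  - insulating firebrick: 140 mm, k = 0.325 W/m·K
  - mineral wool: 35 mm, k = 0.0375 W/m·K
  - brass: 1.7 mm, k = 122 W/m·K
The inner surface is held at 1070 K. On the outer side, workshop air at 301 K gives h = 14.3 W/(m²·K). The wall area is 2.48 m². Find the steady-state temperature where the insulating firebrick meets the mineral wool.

Thermal resistances in series:
R_insulating firebrick = L/(kA) = 0.14/(0.325×2.48) = 0.1737 K/W
R_mineral wool = L/(kA) = 0.035/(0.0375×2.48) = 0.3763 K/W
R_brass = L/(kA) = 0.0017/(122×2.48) = 5.619×10^-6 K/W
R_outer film = 1/(h_o·A) = 1/(14.3×2.48) = 0.0282 K/W
R_total = 0.5782 K/W;  Q = ΔT/R_total = 769/0.5782 = 1330 W
T_interface = T_inner − Q·ΣR(inner→interface) = 1070 − 1330×0.1737

T ≈ 839 K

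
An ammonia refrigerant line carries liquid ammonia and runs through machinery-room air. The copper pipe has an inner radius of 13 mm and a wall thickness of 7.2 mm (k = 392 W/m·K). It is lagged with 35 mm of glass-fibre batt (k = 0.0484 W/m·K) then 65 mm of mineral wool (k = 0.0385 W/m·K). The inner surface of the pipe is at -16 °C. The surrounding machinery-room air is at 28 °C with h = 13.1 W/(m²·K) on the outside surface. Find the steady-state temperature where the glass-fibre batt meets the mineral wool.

Treating each annulus and film as a series resistance:
R_copper pipe wall = ln(20.2/13)/(2π×392×1) = 1.789×10^-4 K/W
R_glass-fibre batt = ln(55.2/20.2)/(2π×0.0484×1) = 3.306 K/W
R_mineral wool = ln(120.2/55.2)/(2π×0.0385×1) = 3.217 K/W
R_outer film = 1/(h_o·2πr_oL) = 1/(13.1×2π×0.1202×1) = 0.1011 K/W
R_total = 6.624 K/W
Q = ΔT/R_total = 44/6.624
Q = 6.64 W/m
T_interface = T_inner + Q·ΣR(inner→interface) = -16 + 6.64×3.306

T ≈ 5.96 °C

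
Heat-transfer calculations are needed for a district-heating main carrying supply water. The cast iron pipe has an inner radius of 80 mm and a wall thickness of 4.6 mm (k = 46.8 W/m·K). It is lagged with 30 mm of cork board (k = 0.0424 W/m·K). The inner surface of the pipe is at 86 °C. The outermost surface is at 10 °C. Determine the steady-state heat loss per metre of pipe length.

For a radial system each layer contributes R = ln(r_out/r_in)/(2πkL); films add R = 1/(hA).
R_cast iron pipe wall = ln(84.6/80)/(2π×46.8×1) = 1.901×10^-4 K/W
R_cork board = ln(114.6/84.6)/(2π×0.0424×1) = 1.139 K/W
R_total = 1.139 K/W
Q = ΔT/R_total = 76/1.139

q′ ≈ 66.7 W/m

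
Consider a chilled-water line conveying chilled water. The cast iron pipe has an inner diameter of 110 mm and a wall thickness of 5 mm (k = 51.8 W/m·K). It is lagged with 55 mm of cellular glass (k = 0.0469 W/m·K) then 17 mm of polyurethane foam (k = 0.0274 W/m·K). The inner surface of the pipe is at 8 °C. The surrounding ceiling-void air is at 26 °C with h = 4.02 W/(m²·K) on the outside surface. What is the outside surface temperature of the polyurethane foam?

Treating each annulus and film as a series resistance:
R_cast iron pipe wall = ln(60/55)/(2π×51.8×1) = 2.673×10^-4 K/W
R_cellular glass = ln(115/60)/(2π×0.0469×1) = 2.208 K/W
R_polyurethane foam = ln(132/115)/(2π×0.0274×1) = 0.8008 K/W
R_outer film = 1/(h_o·2πr_oL) = 1/(4.02×2π×0.132×1) = 0.2999 K/W
R_total = 3.309 K/W
Q = ΔT/R_total = 18/3.309
Q = 5.44 W/m
T_interface = T_inner + Q·ΣR(inner→interface) = 8 + 5.44×3.009

T ≈ 24.4 °C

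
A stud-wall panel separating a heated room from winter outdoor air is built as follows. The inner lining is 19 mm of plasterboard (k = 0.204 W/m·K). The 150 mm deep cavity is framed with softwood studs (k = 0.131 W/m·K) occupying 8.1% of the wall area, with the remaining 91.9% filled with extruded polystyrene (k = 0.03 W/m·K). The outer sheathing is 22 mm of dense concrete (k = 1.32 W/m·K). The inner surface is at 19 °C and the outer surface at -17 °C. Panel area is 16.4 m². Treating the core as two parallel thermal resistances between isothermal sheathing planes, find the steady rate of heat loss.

Sheathing layers in series; stud and cavity paths in parallel between them.
R_inner = 0.019/(0.204×16.4) = 0.005679 K/W
R_stud  = 0.15/(0.131×0.081×16.4) = 0.862 K/W
R_cav   = 0.15/(0.03×0.919×16.4) = 0.3317 K/W
1/R_core = 1/R_stud + 1/R_cav → R_core = 0.2396 K/W
R_outer = 0.022/(1.32×16.4) = 0.001016 K/W
R_total = 0.2462 K/W
Q = ΔT/R_total = 36/0.2462

Q ≈ 146 W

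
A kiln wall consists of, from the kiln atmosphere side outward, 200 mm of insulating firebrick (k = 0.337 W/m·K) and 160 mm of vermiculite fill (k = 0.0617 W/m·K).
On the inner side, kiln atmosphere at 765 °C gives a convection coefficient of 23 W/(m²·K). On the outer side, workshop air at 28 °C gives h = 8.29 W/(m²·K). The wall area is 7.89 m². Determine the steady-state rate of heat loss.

Thermal resistances in series:
R_inner film = 1/(h_i·A) = 1/(23×7.89) = 0.005511 K/W
R_insulating firebrick = L/(kA) = 0.2/(0.337×7.89) = 0.07522 K/W
R_vermiculite fill = L/(kA) = 0.16/(0.0617×7.89) = 0.3287 K/W
R_outer film = 1/(h_o·A) = 1/(8.29×7.89) = 0.01529 K/W
R_total = 0.4247 K/W
Q = ΔT / R_total = 737 / 0.4247

Q ≈ 1740 W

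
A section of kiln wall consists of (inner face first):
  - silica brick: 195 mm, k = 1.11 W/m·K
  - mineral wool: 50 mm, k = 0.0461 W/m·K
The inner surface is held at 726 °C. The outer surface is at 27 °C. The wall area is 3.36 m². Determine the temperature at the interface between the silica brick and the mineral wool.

Series thermal resistances:
R_silica brick = L/(kA) = 0.195/(1.11×3.36) = 0.05228 K/W
R_mineral wool = L/(kA) = 0.05/(0.0461×3.36) = 0.3228 K/W
R_total = 0.3751 K/W;  Q = ΔT/R_total = 699/0.3751 = 1864 W
T_interface = T_inner − Q·ΣR(inner→interface) = 726 − 1860×0.05228

T ≈ 629 °C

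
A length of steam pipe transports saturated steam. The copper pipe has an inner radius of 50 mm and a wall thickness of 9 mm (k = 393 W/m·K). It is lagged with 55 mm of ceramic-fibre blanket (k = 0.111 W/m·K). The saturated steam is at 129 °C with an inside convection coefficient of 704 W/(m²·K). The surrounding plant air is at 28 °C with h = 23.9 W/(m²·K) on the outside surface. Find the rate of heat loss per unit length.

q′ ≈ 100 W/m

Radial resistances (cylindrical: R_cond = ln(r_o/r_i)/(2πkL), R_conv = 1/(h·2πrL)):
R_inner film = 1/(h_i·2πr₁L) = 1/(704×2π×0.05×1) = 0.004521 K/W
R_copper pipe wall = ln(59/50)/(2π×393×1) = 6.703×10^-5 K/W
R_ceramic-fibre blanket = ln(114/59)/(2π×0.111×1) = 0.9444 K/W
R_outer film = 1/(h_o·2πr_oL) = 1/(23.9×2π×0.114×1) = 0.05841 K/W
R_total = 1.007 K/W
Q = ΔT/R_total = 101/1.007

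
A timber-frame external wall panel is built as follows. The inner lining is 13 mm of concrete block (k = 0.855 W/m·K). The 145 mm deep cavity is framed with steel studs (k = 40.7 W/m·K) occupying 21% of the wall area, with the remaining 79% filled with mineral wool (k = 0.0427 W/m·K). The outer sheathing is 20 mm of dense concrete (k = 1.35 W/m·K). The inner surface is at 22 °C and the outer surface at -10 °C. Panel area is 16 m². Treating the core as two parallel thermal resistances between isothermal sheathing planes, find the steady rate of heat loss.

Sheathing layers in series; stud and cavity paths in parallel between them.
R_inner = 0.013/(0.855×16) = 9.503×10^-4 K/W
R_stud  = 0.145/(40.7×0.21×16) = 0.00106 K/W
R_cav   = 0.145/(0.0427×0.79×16) = 0.2687 K/W
1/R_core = 1/R_stud + 1/R_cav → R_core = 0.001056 K/W
R_outer = 0.02/(1.35×16) = 9.259×10^-4 K/W
R_total = 0.002932 K/W
Q = ΔT/R_total = 32/0.002932

Q ≈ 10900 W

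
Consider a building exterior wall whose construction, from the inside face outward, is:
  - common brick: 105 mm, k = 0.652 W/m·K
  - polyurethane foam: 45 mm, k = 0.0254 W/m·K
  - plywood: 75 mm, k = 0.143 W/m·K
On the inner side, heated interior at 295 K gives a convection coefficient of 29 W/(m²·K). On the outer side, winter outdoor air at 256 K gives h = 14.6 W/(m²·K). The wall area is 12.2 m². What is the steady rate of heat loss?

Treating each layer as a thermal resistance in series:
R_inner film = 1/(h_i·A) = 1/(29×12.2) = 0.002826 K/W
R_common brick = L/(kA) = 0.105/(0.652×12.2) = 0.0132 K/W
R_polyurethane foam = L/(kA) = 0.045/(0.0254×12.2) = 0.1452 K/W
R_plywood = L/(kA) = 0.075/(0.143×12.2) = 0.04299 K/W
R_outer film = 1/(h_o·A) = 1/(14.6×12.2) = 0.005614 K/W
R_total = 0.2098 K/W
Q = ΔT / R_total = 39 / 0.2098

Q ≈ 186 W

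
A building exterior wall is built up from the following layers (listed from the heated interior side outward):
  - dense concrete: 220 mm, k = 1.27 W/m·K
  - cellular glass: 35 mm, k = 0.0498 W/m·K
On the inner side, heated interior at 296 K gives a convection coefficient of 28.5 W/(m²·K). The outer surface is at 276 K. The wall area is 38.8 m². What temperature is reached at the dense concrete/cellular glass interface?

T ≈ 291 K

Model the wall as resistances in series:
R_inner film = 1/(h_i·A) = 1/(28.5×38.8) = 9.043×10^-4 K/W
R_dense concrete = L/(kA) = 0.22/(1.27×38.8) = 0.004465 K/W
R_cellular glass = L/(kA) = 0.035/(0.0498×38.8) = 0.01811 K/W
R_total = 0.02348 K/W;  Q = ΔT/R_total = 20/0.02348 = 851.7 W
T_interface = T_inner − Q·ΣR(inner→interface) = 296 − 852×0.005369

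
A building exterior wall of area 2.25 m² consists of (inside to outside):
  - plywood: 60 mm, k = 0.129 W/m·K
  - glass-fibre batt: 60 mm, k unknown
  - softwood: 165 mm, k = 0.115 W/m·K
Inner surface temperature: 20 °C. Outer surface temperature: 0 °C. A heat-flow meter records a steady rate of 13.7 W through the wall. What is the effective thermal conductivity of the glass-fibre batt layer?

Using the resistance-network approach (series):
R_plywood = L/(kA) = 0.06/(0.129×2.25) = 0.2067 K/W
R_softwood = L/(kA) = 0.165/(0.115×2.25) = 0.6377 K/W
Sum of known resistances R_other = 0.8444 K/W
Total R = ΔT/Q = 20/13.7 = 1.46 K/W
R_glass-fibre batt = R_total − R_other = 0.6155 K/W
k = L/(R·A) = 0.06/(0.6155×2.25)

k ≈ 0.0433 W/(m·K)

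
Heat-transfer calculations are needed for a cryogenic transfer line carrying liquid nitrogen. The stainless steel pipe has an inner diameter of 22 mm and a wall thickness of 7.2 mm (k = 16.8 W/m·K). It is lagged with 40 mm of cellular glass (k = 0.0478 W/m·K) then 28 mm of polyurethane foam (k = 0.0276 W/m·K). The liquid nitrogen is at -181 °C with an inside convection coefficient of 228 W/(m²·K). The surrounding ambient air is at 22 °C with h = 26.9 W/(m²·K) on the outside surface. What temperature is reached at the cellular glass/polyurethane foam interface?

T ≈ -53.5 °C

Radial resistances (cylindrical: R_cond = ln(r_o/r_i)/(2πkL), R_conv = 1/(h·2πrL)):
R_inner film = 1/(h_i·2πr₁L) = 1/(228×2π×0.011×1) = 0.06346 K/W
R_stainless steel pipe wall = ln(18.2/11)/(2π×16.8×1) = 0.00477 K/W
R_cellular glass = ln(58.2/18.2)/(2π×0.0478×1) = 3.871 K/W
R_polyurethane foam = ln(86.2/58.2)/(2π×0.0276×1) = 2.265 K/W
R_outer film = 1/(h_o·2πr_oL) = 1/(26.9×2π×0.0862×1) = 0.06864 K/W
R_total = 6.272 K/W
Q = ΔT/R_total = 203/6.272
Q = 32.4 W/m
T_interface = T_inner + Q·ΣR(inner→interface) = -181 + 32.4×3.939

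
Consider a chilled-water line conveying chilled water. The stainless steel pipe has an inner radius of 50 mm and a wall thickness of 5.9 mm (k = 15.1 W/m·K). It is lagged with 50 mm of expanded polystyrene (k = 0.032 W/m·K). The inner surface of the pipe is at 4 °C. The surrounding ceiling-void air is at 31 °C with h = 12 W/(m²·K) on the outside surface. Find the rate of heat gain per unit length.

Treating each annulus and film as a series resistance:
R_stainless steel pipe wall = ln(55.9/50)/(2π×15.1×1) = 0.001176 K/W
R_expanded polystyrene = ln(105.9/55.9)/(2π×0.032×1) = 3.178 K/W
R_outer film = 1/(h_o·2πr_oL) = 1/(12×2π×0.1059×1) = 0.1252 K/W
R_total = 3.304 K/W
Q = ΔT/R_total = 27/3.304

q′ ≈ 8.17 W/m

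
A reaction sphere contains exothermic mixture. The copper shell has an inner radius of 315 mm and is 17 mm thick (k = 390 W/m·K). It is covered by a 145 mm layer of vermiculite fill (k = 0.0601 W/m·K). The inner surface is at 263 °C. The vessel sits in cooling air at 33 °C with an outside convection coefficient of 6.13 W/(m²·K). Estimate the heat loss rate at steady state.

Radial (spherical) resistances in series:
R_copper shell = (1/0.315 − 1/0.332)/(4π×390) = 3.317×10^-5 K/W
R_vermiculite fill = (1/0.332 − 1/0.477)/(4π×0.0601) = 1.212 K/W
R_outer film = 1/(h·4πr_o²) = 1/(6.13×4π×0.477²) = 0.05705 K/W
R_total = 1.269 K/W
Q = ΔT/R_total = 230/1.269

Q ≈ 181 W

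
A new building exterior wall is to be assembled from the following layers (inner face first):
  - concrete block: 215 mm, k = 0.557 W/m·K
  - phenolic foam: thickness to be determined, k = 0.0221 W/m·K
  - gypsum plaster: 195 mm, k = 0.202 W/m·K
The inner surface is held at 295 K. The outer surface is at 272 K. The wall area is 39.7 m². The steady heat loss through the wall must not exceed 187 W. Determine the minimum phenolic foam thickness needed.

L ≈ 78 mm

Model the wall as resistances in series:
R_concrete block = L/(kA) = 0.215/(0.557×39.7) = 0.009723 K/W
R_gypsum plaster = L/(kA) = 0.195/(0.202×39.7) = 0.02432 K/W
Sum of the known resistances R_other = 0.03404 K/W
Required total resistance R_tot = ΔT/Q_allow = 23/187 = 0.123 K/W
R_phenolic foam = R_tot − R_other = 0.08896 K/W
L = R·k·A = 0.08896×0.0221×39.7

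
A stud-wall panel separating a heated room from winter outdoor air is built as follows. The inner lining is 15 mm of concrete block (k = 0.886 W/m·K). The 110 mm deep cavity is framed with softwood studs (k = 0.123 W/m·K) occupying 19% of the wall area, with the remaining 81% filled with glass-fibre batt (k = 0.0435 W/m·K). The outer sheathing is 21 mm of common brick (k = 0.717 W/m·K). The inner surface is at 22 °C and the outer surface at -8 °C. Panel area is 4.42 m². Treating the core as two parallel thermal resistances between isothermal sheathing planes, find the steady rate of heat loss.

Sheathing layers in series; stud and cavity paths in parallel between them.
R_inner = 0.015/(0.886×4.42) = 0.00383 K/W
R_stud  = 0.11/(0.123×0.19×4.42) = 1.065 K/W
R_cav   = 0.11/(0.0435×0.81×4.42) = 0.7063 K/W
1/R_core = 1/R_stud + 1/R_cav → R_core = 0.4247 K/W
R_outer = 0.021/(0.717×4.42) = 0.006626 K/W
R_total = 0.4351 K/W
Q = ΔT/R_total = 30/0.4351

Q ≈ 68.9 W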